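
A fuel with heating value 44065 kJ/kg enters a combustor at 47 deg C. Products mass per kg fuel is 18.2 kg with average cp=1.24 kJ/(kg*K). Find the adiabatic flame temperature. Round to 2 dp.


T_ad = T_in + Hc / (m_p * cp)
Denominator = 18.2 * 1.24 = 22.5680
Temperature rise = 44065 / 22.5680 = 1952.54 K
T_ad = 47 + 1952.54 = 1999.54 deg C


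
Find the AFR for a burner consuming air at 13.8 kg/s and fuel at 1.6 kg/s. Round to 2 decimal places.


AFR = m_air / m_fuel
AFR = 13.8 / 1.6 = 8.63


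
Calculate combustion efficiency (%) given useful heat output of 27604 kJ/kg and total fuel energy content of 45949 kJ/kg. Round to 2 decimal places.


Efficiency = (Q_useful / Q_fuel) * 100
Efficiency = (27604 / 45949) * 100
Efficiency = 0.6008 * 100 = 60.08%


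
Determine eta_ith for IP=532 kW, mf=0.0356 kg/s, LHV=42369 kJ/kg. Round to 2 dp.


eta_ith = (IP / (mf * LHV)) * 100
Denominator = 0.0356 * 42369 = 1508.3364 kW
eta_ith = (532 / 1508.3364) * 100 = 35.27%


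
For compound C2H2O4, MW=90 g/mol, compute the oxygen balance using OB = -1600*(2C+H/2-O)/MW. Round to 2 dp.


OB = -1600 * (2C + H/2 - O) / MW
Inner = 2*2 + 2/2 - 4 = 1.00
OB = -1600 * 1.00 / 90 = -17.78%


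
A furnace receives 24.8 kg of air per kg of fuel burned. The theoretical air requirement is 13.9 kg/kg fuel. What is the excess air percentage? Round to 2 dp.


Excess air = actual - stoichiometric = 24.8 - 13.9 = 10.90 kg/kg fuel
Excess air % = (excess / stoich) * 100 = (10.90 / 13.9) * 100 = 78.42%


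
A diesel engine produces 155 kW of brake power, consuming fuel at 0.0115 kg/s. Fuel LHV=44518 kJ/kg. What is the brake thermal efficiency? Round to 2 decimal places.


eta_BTE = (BP / (mf * LHV)) * 100
Denominator = 0.0115 * 44518 = 511.9570 kW
eta_BTE = (155 / 511.9570) * 100 = 30.28%


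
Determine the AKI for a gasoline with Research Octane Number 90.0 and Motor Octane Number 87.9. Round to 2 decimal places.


AKI = (RON + MON) / 2
AKI = (90.0 + 87.9) / 2
AKI = 177.9 / 2 = 88.95


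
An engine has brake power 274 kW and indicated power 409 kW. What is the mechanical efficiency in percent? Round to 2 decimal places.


eta_mech = (BP / IP) * 100
Ratio = 274 / 409 = 0.6699
eta_mech = 0.6699 * 100 = 66.99%


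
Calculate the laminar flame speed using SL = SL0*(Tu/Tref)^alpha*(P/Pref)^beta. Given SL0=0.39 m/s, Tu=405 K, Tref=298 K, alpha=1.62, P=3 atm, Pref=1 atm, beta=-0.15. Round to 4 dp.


SL = SL0 * (Tu/Tref)^alpha * (P/Pref)^beta
T ratio = 405/298 = 1.35906040
(T ratio)^alpha = 1.35906040^1.62 = 1.643792
(P/Pref)^beta = 3^(-0.15) = 0.848070
SL = 0.39 * 1.643792 * 0.848070 = 0.5437 m/s


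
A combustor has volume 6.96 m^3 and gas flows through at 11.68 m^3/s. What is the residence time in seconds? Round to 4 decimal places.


tau = V / Q_flow
tau = 6.96 / 11.68 = 0.5959 s


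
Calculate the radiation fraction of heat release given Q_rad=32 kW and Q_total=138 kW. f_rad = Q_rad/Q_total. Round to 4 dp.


f_rad = Q_rad / Q_total
f_rad = 32 / 138 = 0.2319


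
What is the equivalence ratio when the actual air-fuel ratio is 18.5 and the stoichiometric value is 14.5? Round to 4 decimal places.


phi = AFR_stoich / AFR_actual
phi = 14.5 / 18.5 = 0.7838


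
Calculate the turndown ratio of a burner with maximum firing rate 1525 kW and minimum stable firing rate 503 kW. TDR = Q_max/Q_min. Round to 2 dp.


TDR = Q_max / Q_min
TDR = 1525 / 503 = 3.03


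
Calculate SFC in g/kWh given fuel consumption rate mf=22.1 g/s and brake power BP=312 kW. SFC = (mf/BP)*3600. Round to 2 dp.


SFC = (mf / BP) * 3600
Rate = 22.1 / 312 = 0.070833 g/(s*kW)
SFC = 0.070833 * 3600 = 255.00 g/kWh


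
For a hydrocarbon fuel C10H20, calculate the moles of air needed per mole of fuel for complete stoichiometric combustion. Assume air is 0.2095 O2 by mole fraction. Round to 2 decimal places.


Balanced combustion: C10H20 + 15 O2 -> 10 CO2 + 10 H2O
O2 needed = C + H/4 = 10 + 20/4 = 15.00 moles
Air moles = O2 / 0.2095 = 15.00 / 0.2095 = 71.60 moles air


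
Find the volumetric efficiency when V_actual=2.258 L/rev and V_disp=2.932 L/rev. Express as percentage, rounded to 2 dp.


eta_v = (V_actual / V_disp) * 100
Ratio = 2.258 / 2.932 = 0.7701
eta_v = 0.7701 * 100 = 77.01%


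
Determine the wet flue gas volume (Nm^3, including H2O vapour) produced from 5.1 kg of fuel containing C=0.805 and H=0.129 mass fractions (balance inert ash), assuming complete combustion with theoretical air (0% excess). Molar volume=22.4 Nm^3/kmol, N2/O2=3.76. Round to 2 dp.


Per kg fuel: CO2 = (C/12 kmol)*22.4 = (0.805/12)*22.4 = 1.50267 Nm^3
Per kg fuel: H2O = (H/2 kmol)*22.4 = (0.129/2)*22.4 = 1.44480 Nm^3
O2 needed per kg fuel = C/12 + H/4 = 0.805/12 + 0.129/4 = 0.09933333 kmol
Per kg fuel: N2 = O2*3.76*22.4 = 0.09933333*3.76*22.4 = 8.36625 Nm^3
Total per kg = 1.50267 + 1.44480 + 8.36625 = 11.31372 Nm^3
Total = 11.31372 * 5.1 = 57.70 Nm^3


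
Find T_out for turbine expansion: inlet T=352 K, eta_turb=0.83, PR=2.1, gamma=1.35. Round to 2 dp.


T_out = T_in * (1 - eta * (1 - PR^(-(gamma-1)/gamma)))
Exponent = -(1.35-1)/1.35 = -0.25925926
PR^exp = 2.1^(-0.25925926) = 0.82501466
Factor = 1 - 0.83*(1 - 0.82501466) = 0.85476217
T_out = 352 * 0.85476217 = 300.88 K


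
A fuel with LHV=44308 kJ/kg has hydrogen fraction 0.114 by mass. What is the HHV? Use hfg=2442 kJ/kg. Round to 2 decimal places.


HHV = LHV + hfg * 9 * H
Water addition = 2442 * 9 * 0.114 = 2505.492 kJ/kg
HHV = 44308 + 2505.492 = 46813.49 kJ/kg


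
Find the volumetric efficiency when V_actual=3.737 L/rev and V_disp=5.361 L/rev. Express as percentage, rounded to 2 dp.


eta_v = (V_actual / V_disp) * 100
Ratio = 3.737 / 5.361 = 0.6971
eta_v = 0.6971 * 100 = 69.71%


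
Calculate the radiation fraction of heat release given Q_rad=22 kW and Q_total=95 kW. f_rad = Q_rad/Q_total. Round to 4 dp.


f_rad = Q_rad / Q_total
f_rad = 22 / 95 = 0.2316


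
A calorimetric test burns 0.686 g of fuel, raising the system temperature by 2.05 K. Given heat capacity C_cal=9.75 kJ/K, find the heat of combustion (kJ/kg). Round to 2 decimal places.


Hc = C_cal * delta_T / m_fuel
Q_released = 9.75 * 2.05 = 19.9875 kJ
m_fuel = 0.686 g = 0.686/1000 kg = 0.000686 kg
Hc = 19.9875 / 0.000686 = 29136.30 kJ/kg


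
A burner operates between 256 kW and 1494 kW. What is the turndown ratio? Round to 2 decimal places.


TDR = Q_max / Q_min
TDR = 1494 / 256 = 5.84


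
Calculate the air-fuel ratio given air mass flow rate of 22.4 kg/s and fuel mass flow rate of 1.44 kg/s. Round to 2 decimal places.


AFR = m_air / m_fuel
AFR = 22.4 / 1.44 = 15.56


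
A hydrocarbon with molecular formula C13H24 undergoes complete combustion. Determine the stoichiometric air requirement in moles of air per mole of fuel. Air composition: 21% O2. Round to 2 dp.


Balanced combustion: C13H24 + 19 O2 -> 13 CO2 + 12 H2O
O2 needed = C + H/4 = 13 + 24/4 = 19.00 moles
Air moles = O2 / 0.21 = 19.00 / 0.21 = 90.48 moles air


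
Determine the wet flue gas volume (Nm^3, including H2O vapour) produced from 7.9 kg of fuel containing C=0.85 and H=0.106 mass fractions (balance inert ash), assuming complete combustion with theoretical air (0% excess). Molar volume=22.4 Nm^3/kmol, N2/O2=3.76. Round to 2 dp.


Per kg fuel: CO2 = (C/12 kmol)*22.4 = (0.85/12)*22.4 = 1.58667 Nm^3
Per kg fuel: H2O = (H/2 kmol)*22.4 = (0.106/2)*22.4 = 1.18720 Nm^3
O2 needed per kg fuel = C/12 + H/4 = 0.85/12 + 0.106/4 = 0.09733333 kmol
Per kg fuel: N2 = O2*3.76*22.4 = 0.09733333*3.76*22.4 = 8.19780 Nm^3
Total per kg = 1.58667 + 1.18720 + 8.19780 = 10.97167 Nm^3
Total = 10.97167 * 7.9 = 86.68 Nm^3


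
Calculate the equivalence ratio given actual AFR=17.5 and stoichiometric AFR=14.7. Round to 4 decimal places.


phi = AFR_stoich / AFR_actual
phi = 14.7 / 17.5 = 0.8400


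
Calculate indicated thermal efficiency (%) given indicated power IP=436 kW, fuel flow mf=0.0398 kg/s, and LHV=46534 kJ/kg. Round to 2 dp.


eta_ith = (IP / (mf * LHV)) * 100
Denominator = 0.0398 * 46534 = 1852.0532 kW
eta_ith = (436 / 1852.0532) * 100 = 23.54%


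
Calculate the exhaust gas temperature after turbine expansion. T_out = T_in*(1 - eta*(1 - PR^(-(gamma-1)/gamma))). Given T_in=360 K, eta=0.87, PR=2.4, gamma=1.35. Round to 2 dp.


T_out = T_in * (1 - eta * (1 - PR^(-(gamma-1)/gamma)))
Exponent = -(1.35-1)/1.35 = -0.25925926
PR^exp = 2.4^(-0.25925926) = 0.79694200
Factor = 1 - 0.87*(1 - 0.79694200) = 0.82333954
T_out = 360 * 0.82333954 = 296.40 K


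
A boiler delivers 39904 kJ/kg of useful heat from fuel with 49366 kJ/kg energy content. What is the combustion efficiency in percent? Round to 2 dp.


Efficiency = (Q_useful / Q_fuel) * 100
Efficiency = (39904 / 49366) * 100
Efficiency = 0.8083 * 100 = 80.83%


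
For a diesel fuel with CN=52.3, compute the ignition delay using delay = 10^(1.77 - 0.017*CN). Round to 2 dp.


delay = 10^(1.77 - 0.017*CN)
Exponent = 1.77 - 0.017*52.3 = 0.8809
delay = 10^0.8809 = 7.60 ms


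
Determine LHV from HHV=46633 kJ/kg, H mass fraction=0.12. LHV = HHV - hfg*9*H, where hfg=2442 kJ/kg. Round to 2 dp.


LHV = HHV - hfg * 9 * H
Water correction = 2442 * 9 * 0.12 = 2637.360 kJ/kg
LHV = 46633 - 2637.360 = 43995.64 kJ/kg


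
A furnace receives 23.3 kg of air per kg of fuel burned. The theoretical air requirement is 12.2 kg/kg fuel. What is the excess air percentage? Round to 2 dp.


Excess air = actual - stoichiometric = 23.3 - 12.2 = 11.10 kg/kg fuel
Excess air % = (excess / stoich) * 100 = (11.10 / 12.2) * 100 = 90.98%


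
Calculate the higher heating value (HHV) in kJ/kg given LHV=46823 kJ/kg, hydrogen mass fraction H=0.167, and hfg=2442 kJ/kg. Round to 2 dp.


HHV = LHV + hfg * 9 * H
Water addition = 2442 * 9 * 0.167 = 3670.326 kJ/kg
HHV = 46823 + 3670.326 = 50493.33 kJ/kg


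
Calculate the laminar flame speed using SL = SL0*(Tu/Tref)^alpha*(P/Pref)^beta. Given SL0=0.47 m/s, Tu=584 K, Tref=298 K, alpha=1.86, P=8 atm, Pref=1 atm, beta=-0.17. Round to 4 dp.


SL = SL0 * (Tu/Tref)^alpha * (P/Pref)^beta
T ratio = 584/298 = 1.95973154
(T ratio)^alpha = 1.95973154^1.86 = 3.495310
(P/Pref)^beta = 8^(-0.17) = 0.702222
SL = 0.47 * 3.495310 * 0.702222 = 1.1536 m/s


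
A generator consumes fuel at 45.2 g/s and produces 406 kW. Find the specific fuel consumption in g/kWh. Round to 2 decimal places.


SFC = (mf / BP) * 3600
Rate = 45.2 / 406 = 0.111330 g/(s*kW)
SFC = 0.111330 * 3600 = 400.79 g/kWh


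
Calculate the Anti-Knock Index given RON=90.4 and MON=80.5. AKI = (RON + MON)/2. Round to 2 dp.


AKI = (RON + MON) / 2
AKI = (90.4 + 80.5) / 2
AKI = 170.9 / 2 = 85.45


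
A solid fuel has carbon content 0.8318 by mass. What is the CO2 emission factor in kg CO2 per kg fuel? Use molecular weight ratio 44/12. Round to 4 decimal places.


EF = C_frac * (M_CO2 / M_C)
EF = 0.8318 * (44/12)
EF = 0.8318 * 3.666667 = 3.0499 kg_CO2/kg_fuel


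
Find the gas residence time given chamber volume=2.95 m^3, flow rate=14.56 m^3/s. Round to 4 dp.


tau = V / Q_flow
tau = 2.95 / 14.56 = 0.2026 s


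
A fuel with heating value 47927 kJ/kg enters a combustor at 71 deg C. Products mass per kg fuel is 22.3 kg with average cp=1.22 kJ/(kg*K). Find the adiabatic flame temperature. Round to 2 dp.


T_ad = T_in + Hc / (m_p * cp)
Denominator = 22.3 * 1.22 = 27.2060
Temperature rise = 47927 / 27.2060 = 1761.63 K
T_ad = 71 + 1761.63 = 1832.63 deg C


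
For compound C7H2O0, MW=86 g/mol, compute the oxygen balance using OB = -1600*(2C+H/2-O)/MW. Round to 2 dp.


OB = -1600 * (2C + H/2 - O) / MW
Inner = 2*7 + 2/2 - 0 = 15.00
OB = -1600 * 15.00 / 86 = -279.07%


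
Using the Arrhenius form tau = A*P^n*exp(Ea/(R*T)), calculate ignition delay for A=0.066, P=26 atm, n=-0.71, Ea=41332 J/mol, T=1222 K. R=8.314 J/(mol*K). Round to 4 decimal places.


tau = A * P^n * exp(Ea/(R*T))
P^n = 26^(-0.71) = 0.09893932
Ea/(R*T) = 41332/(8.314*1222) = 4.068227
exp(Ea/(R*T)) = 58.453242
tau = 0.066 * 0.09893932 * 58.453242 = 0.3817 ms


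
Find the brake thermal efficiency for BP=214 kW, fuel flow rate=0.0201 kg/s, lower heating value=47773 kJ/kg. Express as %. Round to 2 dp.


eta_BTE = (BP / (mf * LHV)) * 100
Denominator = 0.0201 * 47773 = 960.2373 kW
eta_BTE = (214 / 960.2373) * 100 = 22.29%


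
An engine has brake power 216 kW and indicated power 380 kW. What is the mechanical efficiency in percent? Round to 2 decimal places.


eta_mech = (BP / IP) * 100
Ratio = 216 / 380 = 0.5684
eta_mech = 0.5684 * 100 = 56.84%


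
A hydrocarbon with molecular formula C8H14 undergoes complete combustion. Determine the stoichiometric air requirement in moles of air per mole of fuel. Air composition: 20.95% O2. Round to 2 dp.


Balanced combustion: C8H14 + 11.5 O2 -> 8 CO2 + 7 H2O
O2 needed = C + H/4 = 8 + 14/4 = 11.50 moles
Air moles = O2 / 0.2095 = 11.50 / 0.2095 = 54.89 moles air


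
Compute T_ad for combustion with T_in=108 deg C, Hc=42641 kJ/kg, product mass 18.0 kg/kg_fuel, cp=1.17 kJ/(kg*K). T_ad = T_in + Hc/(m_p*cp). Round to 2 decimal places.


T_ad = T_in + Hc / (m_p * cp)
Denominator = 18.0 * 1.17 = 21.0600
Temperature rise = 42641 / 21.0600 = 2024.74 K
T_ad = 108 + 2024.74 = 2132.74 deg C


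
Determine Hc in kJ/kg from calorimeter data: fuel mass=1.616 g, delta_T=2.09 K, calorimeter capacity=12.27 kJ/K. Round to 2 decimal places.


Hc = C_cal * delta_T / m_fuel
Q_released = 12.27 * 2.09 = 25.6443 kJ
m_fuel = 1.616 g = 1.616/1000 kg = 0.001616 kg
Hc = 25.6443 / 0.001616 = 15869.00 kJ/kg


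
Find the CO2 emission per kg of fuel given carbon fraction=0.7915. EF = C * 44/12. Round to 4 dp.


EF = C_frac * (M_CO2 / M_C)
EF = 0.7915 * (44/12)
EF = 0.7915 * 3.666667 = 2.9022 kg_CO2/kg_fuel


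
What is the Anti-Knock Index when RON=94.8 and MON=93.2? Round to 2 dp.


AKI = (RON + MON) / 2
AKI = (94.8 + 93.2) / 2
AKI = 188.0 / 2 = 94.00


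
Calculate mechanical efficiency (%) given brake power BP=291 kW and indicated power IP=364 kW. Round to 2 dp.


eta_mech = (BP / IP) * 100
Ratio = 291 / 364 = 0.7995
eta_mech = 0.7995 * 100 = 79.95%


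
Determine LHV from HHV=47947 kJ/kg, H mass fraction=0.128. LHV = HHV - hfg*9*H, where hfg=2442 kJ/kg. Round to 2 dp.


LHV = HHV - hfg * 9 * H
Water correction = 2442 * 9 * 0.128 = 2813.184 kJ/kg
LHV = 47947 - 2813.184 = 45133.82 kJ/kg


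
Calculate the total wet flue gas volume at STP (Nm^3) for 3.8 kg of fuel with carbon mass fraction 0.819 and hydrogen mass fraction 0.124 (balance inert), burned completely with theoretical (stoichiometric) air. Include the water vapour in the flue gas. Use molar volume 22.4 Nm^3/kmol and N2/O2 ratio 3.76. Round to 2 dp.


Per kg fuel: CO2 = (C/12 kmol)*22.4 = (0.819/12)*22.4 = 1.52880 Nm^3
Per kg fuel: H2O = (H/2 kmol)*22.4 = (0.124/2)*22.4 = 1.38880 Nm^3
O2 needed per kg fuel = C/12 + H/4 = 0.819/12 + 0.124/4 = 0.09925000 kmol
Per kg fuel: N2 = O2*3.76*22.4 = 0.09925000*3.76*22.4 = 8.35923 Nm^3
Total per kg = 1.52880 + 1.38880 + 8.35923 = 11.27683 Nm^3
Total = 11.27683 * 3.8 = 42.85 Nm^3


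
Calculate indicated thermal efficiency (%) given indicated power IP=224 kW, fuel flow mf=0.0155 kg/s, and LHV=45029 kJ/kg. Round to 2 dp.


eta_ith = (IP / (mf * LHV)) * 100
Denominator = 0.0155 * 45029 = 697.9495 kW
eta_ith = (224 / 697.9495) * 100 = 32.09%


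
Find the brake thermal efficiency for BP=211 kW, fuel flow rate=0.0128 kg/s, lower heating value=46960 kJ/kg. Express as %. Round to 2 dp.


eta_BTE = (BP / (mf * LHV)) * 100
Denominator = 0.0128 * 46960 = 601.0880 kW
eta_BTE = (211 / 601.0880) * 100 = 35.10%


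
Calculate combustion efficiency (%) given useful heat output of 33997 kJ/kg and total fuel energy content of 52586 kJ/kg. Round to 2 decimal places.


Efficiency = (Q_useful / Q_fuel) * 100
Efficiency = (33997 / 52586) * 100
Efficiency = 0.6465 * 100 = 64.65%


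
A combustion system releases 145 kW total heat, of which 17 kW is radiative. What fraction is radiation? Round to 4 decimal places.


f_rad = Q_rad / Q_total
f_rad = 17 / 145 = 0.1172


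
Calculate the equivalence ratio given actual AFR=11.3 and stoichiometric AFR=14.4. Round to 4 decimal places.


phi = AFR_stoich / AFR_actual
phi = 14.4 / 11.3 = 1.2743


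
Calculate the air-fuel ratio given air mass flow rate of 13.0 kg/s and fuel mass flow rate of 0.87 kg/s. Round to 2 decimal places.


AFR = m_air / m_fuel
AFR = 13.0 / 0.87 = 14.94


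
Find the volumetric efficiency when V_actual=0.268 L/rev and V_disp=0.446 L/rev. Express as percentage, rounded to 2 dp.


eta_v = (V_actual / V_disp) * 100
Ratio = 0.268 / 0.446 = 0.6009
eta_v = 0.6009 * 100 = 60.09%


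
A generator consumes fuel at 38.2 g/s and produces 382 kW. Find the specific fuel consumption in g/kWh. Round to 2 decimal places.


SFC = (mf / BP) * 3600
Rate = 38.2 / 382 = 0.100000 g/(s*kW)
SFC = 0.100000 * 3600 = 360.00 g/kWh


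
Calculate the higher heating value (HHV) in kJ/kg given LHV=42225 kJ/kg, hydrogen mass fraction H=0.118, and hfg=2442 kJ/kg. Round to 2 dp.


HHV = LHV + hfg * 9 * H
Water addition = 2442 * 9 * 0.118 = 2593.404 kJ/kg
HHV = 42225 + 2593.404 = 44818.40 kJ/kg


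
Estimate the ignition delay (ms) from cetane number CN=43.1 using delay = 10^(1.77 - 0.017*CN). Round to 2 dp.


delay = 10^(1.77 - 0.017*CN)
Exponent = 1.77 - 0.017*43.1 = 1.0373
delay = 10^1.0373 = 10.90 ms


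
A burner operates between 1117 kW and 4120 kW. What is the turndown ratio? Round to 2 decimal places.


TDR = Q_max / Q_min
TDR = 4120 / 1117 = 3.69


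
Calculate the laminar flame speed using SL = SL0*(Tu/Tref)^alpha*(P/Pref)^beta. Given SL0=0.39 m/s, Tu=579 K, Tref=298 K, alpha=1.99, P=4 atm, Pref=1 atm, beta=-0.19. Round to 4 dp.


SL = SL0 * (Tu/Tref)^alpha * (P/Pref)^beta
T ratio = 579/298 = 1.94295302
(T ratio)^alpha = 1.94295302^1.99 = 3.750075
(P/Pref)^beta = 4^(-0.19) = 0.768438
SL = 0.39 * 3.750075 * 0.768438 = 1.1239 m/s


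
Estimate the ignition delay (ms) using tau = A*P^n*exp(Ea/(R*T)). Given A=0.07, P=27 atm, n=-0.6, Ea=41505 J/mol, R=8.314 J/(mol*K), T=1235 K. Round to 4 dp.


tau = A * P^n * exp(Ea/(R*T))
P^n = 27^(-0.6) = 0.13841455
Ea/(R*T) = 41505/(8.314*1235) = 4.042253
exp(Ea/(R*T)) = 56.954490
tau = 0.07 * 0.13841455 * 56.954490 = 0.5518 ms


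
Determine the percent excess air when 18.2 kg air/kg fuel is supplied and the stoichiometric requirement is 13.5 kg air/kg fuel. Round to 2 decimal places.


Excess air = actual - stoichiometric = 18.2 - 13.5 = 4.70 kg/kg fuel
Excess air % = (excess / stoich) * 100 = (4.70 / 13.5) * 100 = 34.81%


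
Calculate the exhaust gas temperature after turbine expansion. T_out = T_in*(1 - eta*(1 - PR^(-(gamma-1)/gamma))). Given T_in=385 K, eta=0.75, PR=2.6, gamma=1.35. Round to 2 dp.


T_out = T_in * (1 - eta * (1 - PR^(-(gamma-1)/gamma)))
Exponent = -(1.35-1)/1.35 = -0.25925926
PR^exp = 2.6^(-0.25925926) = 0.78057442
Factor = 1 - 0.75*(1 - 0.78057442) = 0.83543082
T_out = 385 * 0.83543082 = 321.64 K


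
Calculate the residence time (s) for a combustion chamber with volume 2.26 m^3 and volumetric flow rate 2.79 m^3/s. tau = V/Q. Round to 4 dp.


tau = V / Q_flow
tau = 2.26 / 2.79 = 0.8100 s


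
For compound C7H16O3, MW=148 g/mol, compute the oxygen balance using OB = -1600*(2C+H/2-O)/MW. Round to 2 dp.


OB = -1600 * (2C + H/2 - O) / MW
Inner = 2*7 + 16/2 - 3 = 19.00
OB = -1600 * 19.00 / 148 = -205.41%


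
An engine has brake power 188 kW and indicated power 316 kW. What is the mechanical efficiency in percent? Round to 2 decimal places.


eta_mech = (BP / IP) * 100
Ratio = 188 / 316 = 0.5949
eta_mech = 0.5949 * 100 = 59.49%


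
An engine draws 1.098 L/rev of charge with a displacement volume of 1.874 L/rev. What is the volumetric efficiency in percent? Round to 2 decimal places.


eta_v = (V_actual / V_disp) * 100
Ratio = 1.098 / 1.874 = 0.5859
eta_v = 0.5859 * 100 = 58.59%


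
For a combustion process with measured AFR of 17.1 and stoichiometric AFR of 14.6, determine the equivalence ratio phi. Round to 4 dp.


phi = AFR_stoich / AFR_actual
phi = 14.6 / 17.1 = 0.8538


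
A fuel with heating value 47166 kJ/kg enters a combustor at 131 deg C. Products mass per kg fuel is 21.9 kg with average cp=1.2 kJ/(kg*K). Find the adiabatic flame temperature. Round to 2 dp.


T_ad = T_in + Hc / (m_p * cp)
Denominator = 21.9 * 1.2 = 26.2800
Temperature rise = 47166 / 26.2800 = 1794.75 K
T_ad = 131 + 1794.75 = 1925.75 deg C


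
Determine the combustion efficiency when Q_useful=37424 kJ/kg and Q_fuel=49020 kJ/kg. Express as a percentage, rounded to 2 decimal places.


Efficiency = (Q_useful / Q_fuel) * 100
Efficiency = (37424 / 49020) * 100
Efficiency = 0.7634 * 100 = 76.34%


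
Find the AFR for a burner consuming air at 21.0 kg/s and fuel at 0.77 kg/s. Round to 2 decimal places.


AFR = m_air / m_fuel
AFR = 21.0 / 0.77 = 27.27


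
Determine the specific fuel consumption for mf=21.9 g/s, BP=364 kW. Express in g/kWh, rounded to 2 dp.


SFC = (mf / BP) * 3600
Rate = 21.9 / 364 = 0.060165 g/(s*kW)
SFC = 0.060165 * 3600 = 216.59 g/kWh


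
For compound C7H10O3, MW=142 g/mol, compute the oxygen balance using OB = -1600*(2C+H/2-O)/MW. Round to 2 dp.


OB = -1600 * (2C + H/2 - O) / MW
Inner = 2*7 + 10/2 - 3 = 16.00
OB = -1600 * 16.00 / 142 = -180.28%


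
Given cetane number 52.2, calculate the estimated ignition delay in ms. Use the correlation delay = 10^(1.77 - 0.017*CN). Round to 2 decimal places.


delay = 10^(1.77 - 0.017*CN)
Exponent = 1.77 - 0.017*52.2 = 0.8826
delay = 10^0.8826 = 7.63 ms


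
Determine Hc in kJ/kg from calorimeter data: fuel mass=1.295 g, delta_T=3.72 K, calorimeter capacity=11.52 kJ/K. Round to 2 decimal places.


Hc = C_cal * delta_T / m_fuel
Q_released = 11.52 * 3.72 = 42.8544 kJ
m_fuel = 1.295 g = 1.295/1000 kg = 0.001295 kg
Hc = 42.8544 / 0.001295 = 33092.20 kJ/kg


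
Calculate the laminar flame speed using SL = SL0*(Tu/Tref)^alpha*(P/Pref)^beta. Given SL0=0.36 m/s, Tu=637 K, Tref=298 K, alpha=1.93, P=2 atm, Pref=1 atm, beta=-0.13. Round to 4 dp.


SL = SL0 * (Tu/Tref)^alpha * (P/Pref)^beta
T ratio = 637/298 = 2.13758389
(T ratio)^alpha = 2.13758389^1.93 = 4.332631
(P/Pref)^beta = 2^(-0.13) = 0.913831
SL = 0.36 * 4.332631 * 0.913831 = 1.4253 m/s


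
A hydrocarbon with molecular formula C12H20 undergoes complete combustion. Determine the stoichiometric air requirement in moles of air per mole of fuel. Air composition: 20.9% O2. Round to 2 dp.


Balanced combustion: C12H20 + 17 O2 -> 12 CO2 + 10 H2O
O2 needed = C + H/4 = 12 + 20/4 = 17.00 moles
Air moles = O2 / 0.209 = 17.00 / 0.209 = 81.34 moles air


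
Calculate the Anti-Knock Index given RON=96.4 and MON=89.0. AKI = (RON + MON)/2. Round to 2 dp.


AKI = (RON + MON) / 2
AKI = (96.4 + 89.0) / 2
AKI = 185.4 / 2 = 92.70


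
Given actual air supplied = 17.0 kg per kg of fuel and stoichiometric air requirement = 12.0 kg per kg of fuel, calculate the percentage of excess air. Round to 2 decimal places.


Excess air = actual - stoichiometric = 17.0 - 12.0 = 5.00 kg/kg fuel
Excess air % = (excess / stoich) * 100 = (5.00 / 12.0) * 100 = 41.67%


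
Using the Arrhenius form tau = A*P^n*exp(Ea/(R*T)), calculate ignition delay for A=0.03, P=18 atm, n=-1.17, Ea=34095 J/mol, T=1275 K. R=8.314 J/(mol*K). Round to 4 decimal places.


tau = A * P^n * exp(Ea/(R*T))
P^n = 18^(-1.17) = 0.03398844
Ea/(R*T) = 34095/(8.314*1275) = 3.216403
exp(Ea/(R*T)) = 24.938262
tau = 0.03 * 0.03398844 * 24.938262 = 0.0254 ms


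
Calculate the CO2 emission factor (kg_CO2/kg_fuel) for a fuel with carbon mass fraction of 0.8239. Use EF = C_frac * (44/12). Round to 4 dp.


EF = C_frac * (M_CO2 / M_C)
EF = 0.8239 * (44/12)
EF = 0.8239 * 3.666667 = 3.0210 kg_CO2/kg_fuel


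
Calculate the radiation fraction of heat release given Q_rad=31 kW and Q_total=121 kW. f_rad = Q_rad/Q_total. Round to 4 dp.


f_rad = Q_rad / Q_total
f_rad = 31 / 121 = 0.2562


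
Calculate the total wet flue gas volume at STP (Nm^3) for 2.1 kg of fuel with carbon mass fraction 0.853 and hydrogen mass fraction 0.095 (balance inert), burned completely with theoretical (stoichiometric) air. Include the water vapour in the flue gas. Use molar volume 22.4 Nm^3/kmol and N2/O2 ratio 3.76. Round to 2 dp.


Per kg fuel: CO2 = (C/12 kmol)*22.4 = (0.853/12)*22.4 = 1.59227 Nm^3
Per kg fuel: H2O = (H/2 kmol)*22.4 = (0.095/2)*22.4 = 1.06400 Nm^3
O2 needed per kg fuel = C/12 + H/4 = 0.853/12 + 0.095/4 = 0.09483333 kmol
Per kg fuel: N2 = O2*3.76*22.4 = 0.09483333*3.76*22.4 = 7.98724 Nm^3
Total per kg = 1.59227 + 1.06400 + 7.98724 = 10.64351 Nm^3
Total = 10.64351 * 2.1 = 22.35 Nm^3


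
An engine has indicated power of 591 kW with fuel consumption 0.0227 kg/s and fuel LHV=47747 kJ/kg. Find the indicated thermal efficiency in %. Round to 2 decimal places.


eta_ith = (IP / (mf * LHV)) * 100
Denominator = 0.0227 * 47747 = 1083.8569 kW
eta_ith = (591 / 1083.8569) * 100 = 54.53%


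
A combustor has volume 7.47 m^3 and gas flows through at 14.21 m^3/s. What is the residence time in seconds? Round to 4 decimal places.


tau = V / Q_flow
tau = 7.47 / 14.21 = 0.5257 s


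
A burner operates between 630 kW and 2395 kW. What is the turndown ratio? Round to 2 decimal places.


TDR = Q_max / Q_min
TDR = 2395 / 630 = 3.80


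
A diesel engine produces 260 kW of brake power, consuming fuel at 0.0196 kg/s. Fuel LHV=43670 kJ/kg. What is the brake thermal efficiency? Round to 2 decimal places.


eta_BTE = (BP / (mf * LHV)) * 100
Denominator = 0.0196 * 43670 = 855.9320 kW
eta_BTE = (260 / 855.9320) * 100 = 30.38%


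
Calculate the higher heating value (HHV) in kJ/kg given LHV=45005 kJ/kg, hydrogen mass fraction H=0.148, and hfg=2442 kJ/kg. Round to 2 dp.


HHV = LHV + hfg * 9 * H
Water addition = 2442 * 9 * 0.148 = 3252.744 kJ/kg
HHV = 45005 + 3252.744 = 48257.74 kJ/kg


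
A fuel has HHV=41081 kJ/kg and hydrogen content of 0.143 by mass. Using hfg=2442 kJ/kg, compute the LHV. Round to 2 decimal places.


LHV = HHV - hfg * 9 * H
Water correction = 2442 * 9 * 0.143 = 3142.854 kJ/kg
LHV = 41081 - 3142.854 = 37938.15 kJ/kg


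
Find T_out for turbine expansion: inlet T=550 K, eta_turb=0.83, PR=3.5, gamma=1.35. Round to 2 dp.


T_out = T_in * (1 - eta * (1 - PR^(-(gamma-1)/gamma)))
Exponent = -(1.35-1)/1.35 = -0.25925926
PR^exp = 3.5^(-0.25925926) = 0.72267881
Factor = 1 - 0.83*(1 - 0.72267881) = 0.76982341
T_out = 550 * 0.76982341 = 423.40 K


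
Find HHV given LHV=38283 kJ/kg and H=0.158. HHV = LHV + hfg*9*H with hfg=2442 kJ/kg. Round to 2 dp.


HHV = LHV + hfg * 9 * H
Water addition = 2442 * 9 * 0.158 = 3472.524 kJ/kg
HHV = 38283 + 3472.524 = 41755.52 kJ/kg


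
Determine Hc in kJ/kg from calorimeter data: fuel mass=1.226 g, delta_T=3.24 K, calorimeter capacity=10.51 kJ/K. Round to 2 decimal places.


Hc = C_cal * delta_T / m_fuel
Q_released = 10.51 * 3.24 = 34.0524 kJ
m_fuel = 1.226 g = 1.226/1000 kg = 0.001226 kg
Hc = 34.0524 / 0.001226 = 27775.20 kJ/kg


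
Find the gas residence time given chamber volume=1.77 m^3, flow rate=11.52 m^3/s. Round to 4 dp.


tau = V / Q_flow
tau = 1.77 / 11.52 = 0.1536 s


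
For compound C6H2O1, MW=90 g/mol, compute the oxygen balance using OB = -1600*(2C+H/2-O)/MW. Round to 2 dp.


OB = -1600 * (2C + H/2 - O) / MW
Inner = 2*6 + 2/2 - 1 = 12.00
OB = -1600 * 12.00 / 90 = -213.33%


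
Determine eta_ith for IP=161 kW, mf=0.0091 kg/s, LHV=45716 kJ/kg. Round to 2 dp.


eta_ith = (IP / (mf * LHV)) * 100
Denominator = 0.0091 * 45716 = 416.0156 kW
eta_ith = (161 / 416.0156) * 100 = 38.70%


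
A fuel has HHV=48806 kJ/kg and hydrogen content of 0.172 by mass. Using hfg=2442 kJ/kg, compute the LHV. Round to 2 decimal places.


LHV = HHV - hfg * 9 * H
Water correction = 2442 * 9 * 0.172 = 3780.216 kJ/kg
LHV = 48806 - 3780.216 = 45025.78 kJ/kg


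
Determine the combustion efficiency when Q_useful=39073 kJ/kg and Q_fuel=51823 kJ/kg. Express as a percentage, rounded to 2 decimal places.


Efficiency = (Q_useful / Q_fuel) * 100
Efficiency = (39073 / 51823) * 100
Efficiency = 0.7540 * 100 = 75.40%


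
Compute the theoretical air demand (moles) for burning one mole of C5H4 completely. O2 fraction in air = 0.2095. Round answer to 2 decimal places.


Balanced combustion: C5H4 + 6 O2 -> 5 CO2 + 2 H2O
O2 needed = C + H/4 = 5 + 4/4 = 6.00 moles
Air moles = O2 / 0.2095 = 6.00 / 0.2095 = 28.64 moles air


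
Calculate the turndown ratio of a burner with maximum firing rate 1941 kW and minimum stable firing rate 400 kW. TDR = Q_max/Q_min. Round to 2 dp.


TDR = Q_max / Q_min
TDR = 1941 / 400 = 4.85


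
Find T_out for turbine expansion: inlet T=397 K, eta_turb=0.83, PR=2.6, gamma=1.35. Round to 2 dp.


T_out = T_in * (1 - eta * (1 - PR^(-(gamma-1)/gamma)))
Exponent = -(1.35-1)/1.35 = -0.25925926
PR^exp = 2.6^(-0.25925926) = 0.78057442
Factor = 1 - 0.83*(1 - 0.78057442) = 0.81787677
T_out = 397 * 0.81787677 = 324.70 K


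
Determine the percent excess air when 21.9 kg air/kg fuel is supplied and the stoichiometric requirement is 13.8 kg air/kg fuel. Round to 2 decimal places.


Excess air = actual - stoichiometric = 21.9 - 13.8 = 8.10 kg/kg fuel
Excess air % = (excess / stoich) * 100 = (8.10 / 13.8) * 100 = 58.70%


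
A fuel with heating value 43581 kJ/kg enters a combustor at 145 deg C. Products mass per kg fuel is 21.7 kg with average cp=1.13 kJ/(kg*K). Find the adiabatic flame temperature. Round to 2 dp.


T_ad = T_in + Hc / (m_p * cp)
Denominator = 21.7 * 1.13 = 24.5210
Temperature rise = 43581 / 24.5210 = 1777.29 K
T_ad = 145 + 1777.29 = 1922.29 deg C


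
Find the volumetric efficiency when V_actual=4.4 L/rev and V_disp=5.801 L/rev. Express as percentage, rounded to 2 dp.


eta_v = (V_actual / V_disp) * 100
Ratio = 4.4 / 5.801 = 0.7585
eta_v = 0.7585 * 100 = 75.85%


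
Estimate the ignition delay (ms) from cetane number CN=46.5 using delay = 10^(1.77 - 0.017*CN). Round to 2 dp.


delay = 10^(1.77 - 0.017*CN)
Exponent = 1.77 - 0.017*46.5 = 0.9795
delay = 10^0.9795 = 9.54 ms


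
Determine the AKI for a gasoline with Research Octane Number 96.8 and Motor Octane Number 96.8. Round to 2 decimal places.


AKI = (RON + MON) / 2
AKI = (96.8 + 96.8) / 2
AKI = 193.6 / 2 = 96.80


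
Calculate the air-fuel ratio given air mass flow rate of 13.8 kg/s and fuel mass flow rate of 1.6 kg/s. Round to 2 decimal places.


AFR = m_air / m_fuel
AFR = 13.8 / 1.6 = 8.63


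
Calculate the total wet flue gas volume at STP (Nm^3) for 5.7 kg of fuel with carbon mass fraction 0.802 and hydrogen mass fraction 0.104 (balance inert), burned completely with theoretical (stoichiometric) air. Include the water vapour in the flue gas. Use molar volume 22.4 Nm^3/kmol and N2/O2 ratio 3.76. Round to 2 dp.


Per kg fuel: CO2 = (C/12 kmol)*22.4 = (0.802/12)*22.4 = 1.49707 Nm^3
Per kg fuel: H2O = (H/2 kmol)*22.4 = (0.104/2)*22.4 = 1.16480 Nm^3
O2 needed per kg fuel = C/12 + H/4 = 0.802/12 + 0.104/4 = 0.09283333 kmol
Per kg fuel: N2 = O2*3.76*22.4 = 0.09283333*3.76*22.4 = 7.81879 Nm^3
Total per kg = 1.49707 + 1.16480 + 7.81879 = 10.48066 Nm^3
Total = 10.48066 * 5.7 = 59.74 Nm^3


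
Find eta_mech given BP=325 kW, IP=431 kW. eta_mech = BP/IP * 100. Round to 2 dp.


eta_mech = (BP / IP) * 100
Ratio = 325 / 431 = 0.7541
eta_mech = 0.7541 * 100 = 75.41%


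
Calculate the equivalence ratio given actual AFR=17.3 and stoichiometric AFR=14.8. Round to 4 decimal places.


phi = AFR_stoich / AFR_actual
phi = 14.8 / 17.3 = 0.8555


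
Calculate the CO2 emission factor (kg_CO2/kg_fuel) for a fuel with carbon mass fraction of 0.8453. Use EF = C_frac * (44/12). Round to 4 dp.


EF = C_frac * (M_CO2 / M_C)
EF = 0.8453 * (44/12)
EF = 0.8453 * 3.666667 = 3.0994 kg_CO2/kg_fuel


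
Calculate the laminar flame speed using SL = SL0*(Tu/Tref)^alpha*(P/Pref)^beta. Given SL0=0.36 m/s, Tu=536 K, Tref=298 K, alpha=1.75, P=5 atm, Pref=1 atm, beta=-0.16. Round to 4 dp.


SL = SL0 * (Tu/Tref)^alpha * (P/Pref)^beta
T ratio = 536/298 = 1.79865772
(T ratio)^alpha = 1.79865772^1.75 = 2.793572
(P/Pref)^beta = 5^(-0.16) = 0.772974
SL = 0.36 * 2.793572 * 0.772974 = 0.7774 m/s


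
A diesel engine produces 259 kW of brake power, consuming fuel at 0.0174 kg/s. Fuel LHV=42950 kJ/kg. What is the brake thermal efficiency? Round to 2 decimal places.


eta_BTE = (BP / (mf * LHV)) * 100
Denominator = 0.0174 * 42950 = 747.3300 kW
eta_BTE = (259 / 747.3300) * 100 = 34.66%


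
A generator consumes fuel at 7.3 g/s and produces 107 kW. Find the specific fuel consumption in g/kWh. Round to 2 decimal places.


SFC = (mf / BP) * 3600
Rate = 7.3 / 107 = 0.068224 g/(s*kW)
SFC = 0.068224 * 3600 = 245.61 g/kWh


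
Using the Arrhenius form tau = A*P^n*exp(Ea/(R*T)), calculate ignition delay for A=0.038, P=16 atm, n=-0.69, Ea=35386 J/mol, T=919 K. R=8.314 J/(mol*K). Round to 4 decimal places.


tau = A * P^n * exp(Ea/(R*T))
P^n = 16^(-0.69) = 0.14762408
Ea/(R*T) = 35386/(8.314*919) = 4.631332
exp(Ea/(R*T)) = 102.650733
tau = 0.038 * 0.14762408 * 102.650733 = 0.5758 ms


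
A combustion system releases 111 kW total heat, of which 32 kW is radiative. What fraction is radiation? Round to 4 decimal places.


f_rad = Q_rad / Q_total
f_rad = 32 / 111 = 0.2883


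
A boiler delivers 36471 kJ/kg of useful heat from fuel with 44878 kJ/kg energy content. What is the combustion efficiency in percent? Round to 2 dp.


Efficiency = (Q_useful / Q_fuel) * 100
Efficiency = (36471 / 44878) * 100
Efficiency = 0.8127 * 100 = 81.27%


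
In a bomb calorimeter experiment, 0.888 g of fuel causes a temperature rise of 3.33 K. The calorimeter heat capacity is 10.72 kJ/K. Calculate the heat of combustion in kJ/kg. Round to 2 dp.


Hc = C_cal * delta_T / m_fuel
Q_released = 10.72 * 3.33 = 35.6976 kJ
m_fuel = 0.888 g = 0.888/1000 kg = 0.000888 kg
Hc = 35.6976 / 0.000888 = 40200.00 kJ/kg


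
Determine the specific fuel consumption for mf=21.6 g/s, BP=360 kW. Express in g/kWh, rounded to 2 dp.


SFC = (mf / BP) * 3600
Rate = 21.6 / 360 = 0.060000 g/(s*kW)
SFC = 0.060000 * 3600 = 216.00 g/kWh


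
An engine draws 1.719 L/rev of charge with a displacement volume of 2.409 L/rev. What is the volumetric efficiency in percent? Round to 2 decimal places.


eta_v = (V_actual / V_disp) * 100
Ratio = 1.719 / 2.409 = 0.7136
eta_v = 0.7136 * 100 = 71.36%


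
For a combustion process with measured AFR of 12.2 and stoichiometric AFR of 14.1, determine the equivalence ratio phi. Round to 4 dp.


phi = AFR_stoich / AFR_actual
phi = 14.1 / 12.2 = 1.1557


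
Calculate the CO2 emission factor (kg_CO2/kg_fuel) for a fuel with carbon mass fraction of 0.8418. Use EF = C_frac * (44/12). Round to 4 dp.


EF = C_frac * (M_CO2 / M_C)
EF = 0.8418 * (44/12)
EF = 0.8418 * 3.666667 = 3.0866 kg_CO2/kg_fuel


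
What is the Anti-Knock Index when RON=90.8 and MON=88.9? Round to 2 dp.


AKI = (RON + MON) / 2
AKI = (90.8 + 88.9) / 2
AKI = 179.7 / 2 = 89.85


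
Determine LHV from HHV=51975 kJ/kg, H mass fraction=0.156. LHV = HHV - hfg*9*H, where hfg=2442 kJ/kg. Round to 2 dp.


LHV = HHV - hfg * 9 * H
Water correction = 2442 * 9 * 0.156 = 3428.568 kJ/kg
LHV = 51975 - 3428.568 = 48546.43 kJ/kg


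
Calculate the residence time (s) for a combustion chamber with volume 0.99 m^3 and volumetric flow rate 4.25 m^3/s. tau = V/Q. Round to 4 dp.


tau = V / Q_flow
tau = 0.99 / 4.25 = 0.2329 s


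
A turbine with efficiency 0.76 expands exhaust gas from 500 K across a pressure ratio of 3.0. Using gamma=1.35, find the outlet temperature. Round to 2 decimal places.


T_out = T_in * (1 - eta * (1 - PR^(-(gamma-1)/gamma)))
Exponent = -(1.35-1)/1.35 = -0.25925926
PR^exp = 3.0^(-0.25925926) = 0.75214556
Factor = 1 - 0.76*(1 - 0.75214556) = 0.81163063
T_out = 500 * 0.81163063 = 405.82 K


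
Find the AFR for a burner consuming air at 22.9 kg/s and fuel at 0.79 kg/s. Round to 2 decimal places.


AFR = m_air / m_fuel
AFR = 22.9 / 0.79 = 28.99


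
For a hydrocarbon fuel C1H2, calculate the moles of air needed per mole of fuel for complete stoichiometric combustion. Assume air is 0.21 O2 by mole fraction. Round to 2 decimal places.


Balanced combustion: C1H2 + 1.5 O2 -> 1 CO2 + 1 H2O
O2 needed = C + H/4 = 1 + 2/4 = 1.50 moles
Air moles = O2 / 0.21 = 1.50 / 0.21 = 7.14 moles air


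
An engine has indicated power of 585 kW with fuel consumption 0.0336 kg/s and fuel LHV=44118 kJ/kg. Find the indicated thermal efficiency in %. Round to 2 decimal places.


eta_ith = (IP / (mf * LHV)) * 100
Denominator = 0.0336 * 44118 = 1482.3648 kW
eta_ith = (585 / 1482.3648) * 100 = 39.46%


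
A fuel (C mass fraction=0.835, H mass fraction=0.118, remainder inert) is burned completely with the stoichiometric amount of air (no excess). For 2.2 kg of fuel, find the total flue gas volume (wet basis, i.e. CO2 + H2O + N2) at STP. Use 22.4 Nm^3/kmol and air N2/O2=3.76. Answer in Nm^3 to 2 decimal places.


Per kg fuel: CO2 = (C/12 kmol)*22.4 = (0.835/12)*22.4 = 1.55867 Nm^3
Per kg fuel: H2O = (H/2 kmol)*22.4 = (0.118/2)*22.4 = 1.32160 Nm^3
O2 needed per kg fuel = C/12 + H/4 = 0.835/12 + 0.118/4 = 0.09908333 kmol
Per kg fuel: N2 = O2*3.76*22.4 = 0.09908333*3.76*22.4 = 8.34519 Nm^3
Total per kg = 1.55867 + 1.32160 + 8.34519 = 11.22546 Nm^3
Total = 11.22546 * 2.2 = 24.70 Nm^3


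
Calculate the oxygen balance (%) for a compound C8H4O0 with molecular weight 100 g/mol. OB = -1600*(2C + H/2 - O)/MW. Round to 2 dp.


OB = -1600 * (2C + H/2 - O) / MW
Inner = 2*8 + 4/2 - 0 = 18.00
OB = -1600 * 18.00 / 100 = -288.00%


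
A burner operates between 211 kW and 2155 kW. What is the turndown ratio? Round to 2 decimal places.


TDR = Q_max / Q_min
TDR = 2155 / 211 = 10.21


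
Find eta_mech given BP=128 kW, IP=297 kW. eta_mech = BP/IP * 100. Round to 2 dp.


eta_mech = (BP / IP) * 100
Ratio = 128 / 297 = 0.4310
eta_mech = 0.4310 * 100 = 43.10%


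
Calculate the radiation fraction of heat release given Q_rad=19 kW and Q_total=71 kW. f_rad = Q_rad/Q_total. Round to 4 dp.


f_rad = Q_rad / Q_total
f_rad = 19 / 71 = 0.2676


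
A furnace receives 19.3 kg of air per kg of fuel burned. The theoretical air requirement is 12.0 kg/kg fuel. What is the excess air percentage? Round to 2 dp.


Excess air = actual - stoichiometric = 19.3 - 12.0 = 7.30 kg/kg fuel
Excess air % = (excess / stoich) * 100 = (7.30 / 12.0) * 100 = 60.83%


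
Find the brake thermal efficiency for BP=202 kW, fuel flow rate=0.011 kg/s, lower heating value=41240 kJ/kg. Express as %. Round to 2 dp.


eta_BTE = (BP / (mf * LHV)) * 100
Denominator = 0.011 * 41240 = 453.6400 kW
eta_BTE = (202 / 453.6400) * 100 = 44.53%


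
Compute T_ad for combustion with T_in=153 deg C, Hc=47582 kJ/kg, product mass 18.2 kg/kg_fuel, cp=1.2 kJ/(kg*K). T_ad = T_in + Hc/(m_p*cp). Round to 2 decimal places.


T_ad = T_in + Hc / (m_p * cp)
Denominator = 18.2 * 1.2 = 21.8400
Temperature rise = 47582 / 21.8400 = 2178.66 K
T_ad = 153 + 2178.66 = 2331.66 deg C


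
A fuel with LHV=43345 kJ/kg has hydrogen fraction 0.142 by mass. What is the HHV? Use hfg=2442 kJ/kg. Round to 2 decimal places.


HHV = LHV + hfg * 9 * H
Water addition = 2442 * 9 * 0.142 = 3120.876 kJ/kg
HHV = 43345 + 3120.876 = 46465.88 kJ/kg


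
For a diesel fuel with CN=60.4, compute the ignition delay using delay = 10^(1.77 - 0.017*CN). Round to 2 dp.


delay = 10^(1.77 - 0.017*CN)
Exponent = 1.77 - 0.017*60.4 = 0.7432
delay = 10^0.7432 = 5.54 ms


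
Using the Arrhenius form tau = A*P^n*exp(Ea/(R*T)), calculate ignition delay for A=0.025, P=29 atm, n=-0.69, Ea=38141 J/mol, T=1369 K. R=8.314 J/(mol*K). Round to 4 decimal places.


tau = A * P^n * exp(Ea/(R*T))
P^n = 29^(-0.69) = 0.09793668
Ea/(R*T) = 38141/(8.314*1369) = 3.351032
exp(Ea/(R*T)) = 28.532171
tau = 0.025 * 0.09793668 * 28.532171 = 0.0699 ms
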